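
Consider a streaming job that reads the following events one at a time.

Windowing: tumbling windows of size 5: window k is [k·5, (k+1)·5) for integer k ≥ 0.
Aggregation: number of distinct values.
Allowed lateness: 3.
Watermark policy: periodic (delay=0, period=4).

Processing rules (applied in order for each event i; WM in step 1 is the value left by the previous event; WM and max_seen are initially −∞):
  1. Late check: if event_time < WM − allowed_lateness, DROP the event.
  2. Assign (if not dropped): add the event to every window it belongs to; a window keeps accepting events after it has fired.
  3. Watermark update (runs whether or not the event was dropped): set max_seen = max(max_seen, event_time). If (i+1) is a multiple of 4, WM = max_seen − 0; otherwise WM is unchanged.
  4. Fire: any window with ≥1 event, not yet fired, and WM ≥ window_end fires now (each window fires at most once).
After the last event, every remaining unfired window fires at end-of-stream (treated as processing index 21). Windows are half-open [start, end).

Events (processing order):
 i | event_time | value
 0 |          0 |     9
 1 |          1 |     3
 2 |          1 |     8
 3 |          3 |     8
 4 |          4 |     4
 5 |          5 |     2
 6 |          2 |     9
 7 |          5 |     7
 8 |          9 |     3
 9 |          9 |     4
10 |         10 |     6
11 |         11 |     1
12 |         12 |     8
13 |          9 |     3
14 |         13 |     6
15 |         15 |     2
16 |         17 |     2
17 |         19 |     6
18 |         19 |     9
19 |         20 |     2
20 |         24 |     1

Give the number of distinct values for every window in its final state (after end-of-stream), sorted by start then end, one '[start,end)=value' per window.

[0,5)=4 [5,10)=4 [10,15)=3 [15,20)=3 [20,25)=2

i=0 t=0 v=9: → [0,5); WM=−∞
i=1 t=1 v=3: → [0,5); WM=−∞
i=2 t=1 v=8: → [0,5); WM=−∞
i=3 t=3 v=8: → [0,5); WM=3
i=4 t=4 v=4: → [0,5); WM=3
i=5 t=5 v=2: → [5,10); WM=3
i=6 t=2 v=9: → [0,5); WM=3
i=7 t=5 v=7: → [5,10); WM=5; [0,5) fires=4
i=8 t=9 v=3: → [5,10); WM=5
i=9 t=9 v=4: → [5,10); WM=5
i=10 t=10 v=6: → [10,15); WM=5
i=11 t=11 v=1: → [10,15); WM=11; [5,10) fires=4
i=12 t=12 v=8: → [10,15); WM=11
i=13 t=9 v=3: → [5,10); WM=11
i=14 t=13 v=6: → [10,15); WM=11
i=15 t=15 v=2: → [15,20); WM=15; [10,15) fires=3
i=16 t=17 v=2: → [15,20); WM=15
i=17 t=19 v=6: → [15,20); WM=15
i=18 t=19 v=9: → [15,20); WM=15
i=19 t=20 v=2: → [20,25); WM=20; [15,20) fires=3
i=20 t=24 v=1: → [20,25); WM=20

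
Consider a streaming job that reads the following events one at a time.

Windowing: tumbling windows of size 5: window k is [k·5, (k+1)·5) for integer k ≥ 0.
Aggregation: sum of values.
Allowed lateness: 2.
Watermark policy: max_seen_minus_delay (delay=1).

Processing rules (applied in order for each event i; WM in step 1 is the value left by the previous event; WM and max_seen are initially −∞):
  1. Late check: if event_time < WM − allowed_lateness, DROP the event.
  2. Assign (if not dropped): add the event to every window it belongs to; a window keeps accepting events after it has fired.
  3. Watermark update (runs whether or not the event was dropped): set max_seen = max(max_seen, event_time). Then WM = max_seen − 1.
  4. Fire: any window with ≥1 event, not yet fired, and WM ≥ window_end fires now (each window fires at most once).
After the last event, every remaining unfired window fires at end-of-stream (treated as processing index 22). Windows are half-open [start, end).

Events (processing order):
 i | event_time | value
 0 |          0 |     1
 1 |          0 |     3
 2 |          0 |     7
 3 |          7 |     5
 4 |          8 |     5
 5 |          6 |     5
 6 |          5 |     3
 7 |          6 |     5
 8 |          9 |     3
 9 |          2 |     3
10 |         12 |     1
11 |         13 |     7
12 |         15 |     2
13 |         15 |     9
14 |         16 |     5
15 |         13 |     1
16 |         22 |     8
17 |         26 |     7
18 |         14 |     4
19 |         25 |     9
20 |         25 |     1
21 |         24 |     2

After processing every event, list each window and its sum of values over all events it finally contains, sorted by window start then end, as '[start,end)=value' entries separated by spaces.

[0,5)=11 [5,10)=26 [10,15)=9 [15,20)=16 [20,25)=10 [25,30)=17

i=0 t=0 v=1: → [0,5); WM=-1
i=1 t=0 v=3: → [0,5); WM=-1
i=2 t=0 v=7: → [0,5); WM=-1
i=3 t=7 v=5: → [5,10); WM=6; [0,5) fires=11
i=4 t=8 v=5: → [5,10); WM=7
i=5 t=6 v=5: → [5,10); WM=7
i=6 t=5 v=3: → [5,10); WM=7
i=7 t=6 v=5: → [5,10); WM=7
i=8 t=9 v=3: → [5,10); WM=8
i=9 t=2 v=3: DROP (t<8-2); WM=8
i=10 t=12 v=1: → [10,15); WM=11; [5,10) fires=26
i=11 t=13 v=7: → [10,15); WM=12
i=12 t=15 v=2: → [15,20); WM=14
i=13 t=15 v=9: → [15,20); WM=14
i=14 t=16 v=5: → [15,20); WM=15; [10,15) fires=8
i=15 t=13 v=1: → [10,15); WM=15
i=16 t=22 v=8: → [20,25); WM=21; [15,20) fires=16
i=17 t=26 v=7: → [25,30); WM=25; [20,25) fires=8
i=18 t=14 v=4: DROP (t<25-2); WM=25
i=19 t=25 v=9: → [25,30); WM=25
i=20 t=25 v=1: → [25,30); WM=25
i=21 t=24 v=2: → [20,25); WM=25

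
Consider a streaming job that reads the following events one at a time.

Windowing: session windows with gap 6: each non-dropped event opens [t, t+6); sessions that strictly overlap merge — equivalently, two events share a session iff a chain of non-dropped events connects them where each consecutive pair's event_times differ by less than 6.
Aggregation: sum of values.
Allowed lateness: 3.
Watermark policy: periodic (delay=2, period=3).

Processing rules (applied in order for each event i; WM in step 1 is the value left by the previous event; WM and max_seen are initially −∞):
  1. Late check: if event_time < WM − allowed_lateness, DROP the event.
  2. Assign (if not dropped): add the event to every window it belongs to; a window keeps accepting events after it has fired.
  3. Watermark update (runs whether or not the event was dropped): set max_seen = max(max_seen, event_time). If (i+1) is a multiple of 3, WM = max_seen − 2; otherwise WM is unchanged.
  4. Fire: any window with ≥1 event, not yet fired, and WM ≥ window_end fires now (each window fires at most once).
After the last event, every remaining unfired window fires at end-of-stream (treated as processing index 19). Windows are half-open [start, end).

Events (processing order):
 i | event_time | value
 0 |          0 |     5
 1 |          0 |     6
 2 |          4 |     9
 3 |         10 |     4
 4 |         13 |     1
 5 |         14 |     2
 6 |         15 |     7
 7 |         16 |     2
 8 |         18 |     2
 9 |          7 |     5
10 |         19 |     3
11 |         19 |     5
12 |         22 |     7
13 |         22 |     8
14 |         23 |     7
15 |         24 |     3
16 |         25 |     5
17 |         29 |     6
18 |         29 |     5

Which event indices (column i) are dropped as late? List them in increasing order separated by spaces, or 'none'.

9

i=0 t=0 v=5: → [0,6); WM=−∞
i=1 t=0 v=6: → [0,6); WM=−∞
i=2 t=4 v=9: → [0,10); WM=2
i=3 t=10 v=4: → [10,16); WM=2
i=4 t=13 v=1: → [10,19); WM=2
i=5 t=14 v=2: → [10,20); WM=12
i=6 t=15 v=7: → [10,21); WM=12
i=7 t=16 v=2: → [10,22); WM=12
i=8 t=18 v=2: → [10,24); WM=16
i=9 t=7 v=5: DROP (t<16-3); WM=16
i=10 t=19 v=3: → [10,25); WM=16
i=11 t=19 v=5: → [10,25); WM=17
i=12 t=22 v=7: → [10,28); WM=17
i=13 t=22 v=8: → [10,28); WM=17
i=14 t=23 v=7: → [10,29); WM=21
i=15 t=24 v=3: → [10,30); WM=21
i=16 t=25 v=5: → [10,31); WM=21
i=17 t=29 v=6: → [10,35); WM=27
i=18 t=29 v=5: → [10,35); WM=27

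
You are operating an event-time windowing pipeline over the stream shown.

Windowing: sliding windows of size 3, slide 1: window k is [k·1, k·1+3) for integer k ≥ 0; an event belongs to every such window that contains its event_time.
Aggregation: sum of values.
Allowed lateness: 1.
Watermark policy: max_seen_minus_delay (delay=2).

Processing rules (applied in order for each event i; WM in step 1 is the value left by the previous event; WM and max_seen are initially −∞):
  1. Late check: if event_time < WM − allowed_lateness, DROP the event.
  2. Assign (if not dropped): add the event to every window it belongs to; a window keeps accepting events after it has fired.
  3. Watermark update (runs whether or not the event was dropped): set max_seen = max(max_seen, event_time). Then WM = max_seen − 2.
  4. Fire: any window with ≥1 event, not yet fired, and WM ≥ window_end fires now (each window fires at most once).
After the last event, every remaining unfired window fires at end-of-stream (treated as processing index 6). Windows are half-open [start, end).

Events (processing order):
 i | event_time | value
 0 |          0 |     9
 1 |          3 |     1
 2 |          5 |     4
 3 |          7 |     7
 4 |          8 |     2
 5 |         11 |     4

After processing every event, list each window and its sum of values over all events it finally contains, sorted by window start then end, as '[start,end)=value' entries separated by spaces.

i=0 t=0 v=9: → [0,3); WM=-2
i=1 t=3 v=1: → [3,6),[2,5),[1,4); WM=1
i=2 t=5 v=4: → [5,8),[4,7),[3,6); WM=3; [0,3) fires=9
i=3 t=7 v=7: → [7,10),[6,9),[5,8); WM=5; [1,4) fires=1 [2,5) fires=1
i=4 t=8 v=2: → [8,11),[7,10),[6,9); WM=6; [3,6) fires=5
i=5 t=11 v=4: → [11,14),[10,13),[9,12); WM=9; [4,7) fires=4 [5,8) fires=11 [6,9) fires=9

[0,3)=9 [1,4)=1 [2,5)=1 [3,6)=5 [4,7)=4 [5,8)=11 [6,9)=9 [7,10)=9 [8,11)=2 [9,12)=4 [10,13)=4 [11,14)=4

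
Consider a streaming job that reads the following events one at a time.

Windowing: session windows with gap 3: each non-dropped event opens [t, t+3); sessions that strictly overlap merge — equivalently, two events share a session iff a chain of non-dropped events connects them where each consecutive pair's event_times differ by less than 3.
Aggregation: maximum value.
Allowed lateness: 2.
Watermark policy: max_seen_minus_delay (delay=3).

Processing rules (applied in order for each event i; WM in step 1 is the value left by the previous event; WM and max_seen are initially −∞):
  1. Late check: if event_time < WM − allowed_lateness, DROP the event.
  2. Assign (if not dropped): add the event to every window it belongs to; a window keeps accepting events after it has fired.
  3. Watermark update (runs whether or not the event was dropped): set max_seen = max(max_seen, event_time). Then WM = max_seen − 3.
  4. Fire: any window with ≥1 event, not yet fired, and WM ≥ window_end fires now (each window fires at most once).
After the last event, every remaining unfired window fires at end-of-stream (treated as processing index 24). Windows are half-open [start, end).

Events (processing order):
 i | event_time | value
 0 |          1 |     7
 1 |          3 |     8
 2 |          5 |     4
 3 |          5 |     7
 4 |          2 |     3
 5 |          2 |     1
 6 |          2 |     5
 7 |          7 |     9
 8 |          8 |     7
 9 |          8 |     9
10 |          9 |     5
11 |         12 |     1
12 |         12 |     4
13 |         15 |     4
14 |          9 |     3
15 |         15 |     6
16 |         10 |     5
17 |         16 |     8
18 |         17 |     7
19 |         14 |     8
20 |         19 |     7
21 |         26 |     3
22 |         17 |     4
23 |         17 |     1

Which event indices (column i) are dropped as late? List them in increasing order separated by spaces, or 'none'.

i=0 t=1 v=7: → [1,4); WM=-2
i=1 t=3 v=8: → [1,6); WM=0
i=2 t=5 v=4: → [1,8); WM=2
i=3 t=5 v=7: → [1,8); WM=2
i=4 t=2 v=3: → [1,8); WM=2
i=5 t=2 v=1: → [1,8); WM=2
i=6 t=2 v=5: → [1,8); WM=2
i=7 t=7 v=9: → [1,10); WM=4
i=8 t=8 v=7: → [1,11); WM=5
i=9 t=8 v=9: → [1,11); WM=5
i=10 t=9 v=5: → [1,12); WM=6
i=11 t=12 v=1: → [12,15); WM=9
i=12 t=12 v=4: → [12,15); WM=9
i=13 t=15 v=4: → [15,18); WM=12
i=14 t=9 v=3: DROP (t<12-2); WM=12
i=15 t=15 v=6: → [15,18); WM=12
i=16 t=10 v=5: → [1,15); WM=12
i=17 t=16 v=8: → [15,19); WM=13
i=18 t=17 v=7: → [15,20); WM=14
i=19 t=14 v=8: → [1,20); WM=14
i=20 t=19 v=7: → [1,22); WM=16
i=21 t=26 v=3: → [26,29); WM=23
i=22 t=17 v=4: DROP (t<23-2); WM=23
i=23 t=17 v=1: DROP (t<23-2); WM=23

14 22 23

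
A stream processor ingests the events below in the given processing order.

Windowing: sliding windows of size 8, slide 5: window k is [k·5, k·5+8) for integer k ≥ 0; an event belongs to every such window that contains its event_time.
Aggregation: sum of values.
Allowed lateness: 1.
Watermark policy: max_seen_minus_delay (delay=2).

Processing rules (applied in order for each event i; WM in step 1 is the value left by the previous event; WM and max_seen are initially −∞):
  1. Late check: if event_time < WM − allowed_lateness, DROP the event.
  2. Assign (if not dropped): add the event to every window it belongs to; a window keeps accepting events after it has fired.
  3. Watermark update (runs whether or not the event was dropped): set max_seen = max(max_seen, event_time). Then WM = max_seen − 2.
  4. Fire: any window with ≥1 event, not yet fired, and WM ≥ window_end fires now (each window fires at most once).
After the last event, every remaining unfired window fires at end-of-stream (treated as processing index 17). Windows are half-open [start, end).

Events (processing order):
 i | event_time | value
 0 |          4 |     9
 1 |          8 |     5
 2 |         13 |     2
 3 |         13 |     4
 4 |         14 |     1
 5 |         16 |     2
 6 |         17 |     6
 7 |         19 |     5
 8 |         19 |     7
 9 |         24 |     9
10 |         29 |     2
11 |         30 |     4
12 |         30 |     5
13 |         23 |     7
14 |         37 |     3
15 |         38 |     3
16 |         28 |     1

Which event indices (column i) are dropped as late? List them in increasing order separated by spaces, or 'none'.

i=0 t=4 v=9: → [0,8); WM=2
i=1 t=8 v=5: → [5,13); WM=6
i=2 t=13 v=2: → [10,18); WM=11; [0,8) fires=9
i=3 t=13 v=4: → [10,18); WM=11
i=4 t=14 v=1: → [10,18); WM=12
i=5 t=16 v=2: → [15,23),[10,18); WM=14; [5,13) fires=5
i=6 t=17 v=6: → [15,23),[10,18); WM=15
i=7 t=19 v=5: → [15,23); WM=17
i=8 t=19 v=7: → [15,23); WM=17
i=9 t=24 v=9: → [20,28); WM=22; [10,18) fires=15
i=10 t=29 v=2: → [25,33); WM=27; [15,23) fires=20
i=11 t=30 v=4: → [30,38),[25,33); WM=28; [20,28) fires=9
i=12 t=30 v=5: → [30,38),[25,33); WM=28
i=13 t=23 v=7: DROP (t<28-1); WM=28
i=14 t=37 v=3: → [35,43),[30,38); WM=35; [25,33) fires=11
i=15 t=38 v=3: → [35,43); WM=36
i=16 t=28 v=1: DROP (t<36-1); WM=36

13 16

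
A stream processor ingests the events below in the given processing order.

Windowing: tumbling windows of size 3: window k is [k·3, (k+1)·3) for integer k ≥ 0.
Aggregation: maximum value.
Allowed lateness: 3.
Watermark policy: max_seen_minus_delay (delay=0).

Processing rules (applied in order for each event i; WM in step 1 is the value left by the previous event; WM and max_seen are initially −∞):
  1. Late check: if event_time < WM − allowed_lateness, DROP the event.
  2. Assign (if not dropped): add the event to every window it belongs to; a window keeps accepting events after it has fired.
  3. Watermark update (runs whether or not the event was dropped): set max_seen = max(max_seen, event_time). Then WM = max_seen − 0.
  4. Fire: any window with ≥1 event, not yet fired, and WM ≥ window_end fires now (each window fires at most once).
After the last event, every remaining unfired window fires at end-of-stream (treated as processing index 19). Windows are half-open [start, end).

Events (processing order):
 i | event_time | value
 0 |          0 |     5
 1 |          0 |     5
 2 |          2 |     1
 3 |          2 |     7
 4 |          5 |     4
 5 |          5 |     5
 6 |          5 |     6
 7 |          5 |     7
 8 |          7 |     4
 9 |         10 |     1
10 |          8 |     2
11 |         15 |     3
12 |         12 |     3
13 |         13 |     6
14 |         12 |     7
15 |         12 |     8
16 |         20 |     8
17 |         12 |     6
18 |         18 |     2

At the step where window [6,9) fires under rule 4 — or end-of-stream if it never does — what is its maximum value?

i=0 t=0 v=5: → [0,3); WM=0
i=1 t=0 v=5: → [0,3); WM=0
i=2 t=2 v=1: → [0,3); WM=2
i=3 t=2 v=7: → [0,3); WM=2
i=4 t=5 v=4: → [3,6); WM=5; [0,3) fires=7
i=5 t=5 v=5: → [3,6); WM=5
i=6 t=5 v=6: → [3,6); WM=5
i=7 t=5 v=7: → [3,6); WM=5
i=8 t=7 v=4: → [6,9); WM=7; [3,6) fires=7
i=9 t=10 v=1: → [9,12); WM=10; [6,9) fires=4
i=10 t=8 v=2: → [6,9); WM=10
i=11 t=15 v=3: → [15,18); WM=15; [9,12) fires=1
i=12 t=12 v=3: → [12,15); WM=15; [12,15) fires=3
i=13 t=13 v=6: → [12,15); WM=15
i=14 t=12 v=7: → [12,15); WM=15
i=15 t=12 v=8: → [12,15); WM=15
i=16 t=20 v=8: → [18,21); WM=20; [15,18) fires=3
i=17 t=12 v=6: DROP (t<20-3); WM=20
i=18 t=18 v=2: → [18,21); WM=20

4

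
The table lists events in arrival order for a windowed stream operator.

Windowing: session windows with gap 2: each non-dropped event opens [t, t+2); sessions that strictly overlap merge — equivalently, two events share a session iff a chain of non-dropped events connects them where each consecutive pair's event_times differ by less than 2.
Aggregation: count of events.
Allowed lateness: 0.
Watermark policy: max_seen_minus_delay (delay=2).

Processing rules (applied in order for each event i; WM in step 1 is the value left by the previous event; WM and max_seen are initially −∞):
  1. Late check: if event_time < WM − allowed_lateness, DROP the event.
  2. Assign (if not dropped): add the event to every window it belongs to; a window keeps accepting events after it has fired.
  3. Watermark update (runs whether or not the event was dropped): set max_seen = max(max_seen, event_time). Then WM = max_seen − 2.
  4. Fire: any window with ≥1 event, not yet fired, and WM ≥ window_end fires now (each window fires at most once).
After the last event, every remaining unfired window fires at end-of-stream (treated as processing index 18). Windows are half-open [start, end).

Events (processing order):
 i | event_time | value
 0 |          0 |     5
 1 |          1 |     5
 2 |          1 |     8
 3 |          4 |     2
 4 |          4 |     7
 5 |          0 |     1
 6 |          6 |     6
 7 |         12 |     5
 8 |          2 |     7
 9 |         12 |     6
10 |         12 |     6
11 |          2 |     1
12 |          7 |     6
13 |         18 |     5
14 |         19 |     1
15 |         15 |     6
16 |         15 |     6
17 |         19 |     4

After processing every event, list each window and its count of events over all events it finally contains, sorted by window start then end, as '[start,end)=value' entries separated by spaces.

i=0 t=0 v=5: → [0,2); WM=-2
i=1 t=1 v=5: → [0,3); WM=-1
i=2 t=1 v=8: → [0,3); WM=-1
i=3 t=4 v=2: → [4,6); WM=2
i=4 t=4 v=7: → [4,6); WM=2
i=5 t=0 v=1: DROP (t<2-0); WM=2
i=6 t=6 v=6: → [6,8); WM=4
i=7 t=12 v=5: → [12,14); WM=10
i=8 t=2 v=7: DROP (t<10-0); WM=10
i=9 t=12 v=6: → [12,14); WM=10
i=10 t=12 v=6: → [12,14); WM=10
i=11 t=2 v=1: DROP (t<10-0); WM=10
i=12 t=7 v=6: DROP (t<10-0); WM=10
i=13 t=18 v=5: → [18,20); WM=16
i=14 t=19 v=1: → [18,21); WM=17
i=15 t=15 v=6: DROP (t<17-0); WM=17
i=16 t=15 v=6: DROP (t<17-0); WM=17
i=17 t=19 v=4: → [18,21); WM=17

[0,3)=3 [4,6)=2 [6,8)=1 [12,14)=3 [18,21)=3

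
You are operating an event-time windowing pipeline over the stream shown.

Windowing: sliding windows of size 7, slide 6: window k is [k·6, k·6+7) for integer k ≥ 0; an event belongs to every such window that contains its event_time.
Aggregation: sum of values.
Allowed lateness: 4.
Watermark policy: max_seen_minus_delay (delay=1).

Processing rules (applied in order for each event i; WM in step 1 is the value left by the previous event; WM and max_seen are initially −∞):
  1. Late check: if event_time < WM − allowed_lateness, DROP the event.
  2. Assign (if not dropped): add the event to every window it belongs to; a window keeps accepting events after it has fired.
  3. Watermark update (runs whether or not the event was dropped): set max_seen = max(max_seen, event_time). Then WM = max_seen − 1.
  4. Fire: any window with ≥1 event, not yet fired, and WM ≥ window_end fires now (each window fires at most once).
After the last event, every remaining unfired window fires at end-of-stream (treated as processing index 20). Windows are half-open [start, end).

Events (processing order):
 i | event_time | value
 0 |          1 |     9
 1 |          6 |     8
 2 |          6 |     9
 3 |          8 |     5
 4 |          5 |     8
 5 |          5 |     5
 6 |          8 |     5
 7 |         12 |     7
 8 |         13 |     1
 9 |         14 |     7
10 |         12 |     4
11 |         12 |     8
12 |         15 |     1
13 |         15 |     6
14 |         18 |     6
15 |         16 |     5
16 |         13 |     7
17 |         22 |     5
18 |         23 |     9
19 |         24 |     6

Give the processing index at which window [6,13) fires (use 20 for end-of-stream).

9

i=0 t=1 v=9: → [0,7); WM=0
i=1 t=6 v=8: → [6,13),[0,7); WM=5
i=2 t=6 v=9: → [6,13),[0,7); WM=5
i=3 t=8 v=5: → [6,13); WM=7; [0,7) fires=26
i=4 t=5 v=8: → [0,7); WM=7
i=5 t=5 v=5: → [0,7); WM=7
i=6 t=8 v=5: → [6,13); WM=7
i=7 t=12 v=7: → [12,19),[6,13); WM=11
i=8 t=13 v=1: → [12,19); WM=12
i=9 t=14 v=7: → [12,19); WM=13; [6,13) fires=34
i=10 t=12 v=4: → [12,19),[6,13); WM=13
i=11 t=12 v=8: → [12,19),[6,13); WM=13
i=12 t=15 v=1: → [12,19); WM=14
i=13 t=15 v=6: → [12,19); WM=14
i=14 t=18 v=6: → [18,25),[12,19); WM=17
i=15 t=16 v=5: → [12,19); WM=17
i=16 t=13 v=7: → [12,19); WM=17
i=17 t=22 v=5: → [18,25); WM=21; [12,19) fires=52
i=18 t=23 v=9: → [18,25); WM=22
i=19 t=24 v=6: → [24,31),[18,25); WM=23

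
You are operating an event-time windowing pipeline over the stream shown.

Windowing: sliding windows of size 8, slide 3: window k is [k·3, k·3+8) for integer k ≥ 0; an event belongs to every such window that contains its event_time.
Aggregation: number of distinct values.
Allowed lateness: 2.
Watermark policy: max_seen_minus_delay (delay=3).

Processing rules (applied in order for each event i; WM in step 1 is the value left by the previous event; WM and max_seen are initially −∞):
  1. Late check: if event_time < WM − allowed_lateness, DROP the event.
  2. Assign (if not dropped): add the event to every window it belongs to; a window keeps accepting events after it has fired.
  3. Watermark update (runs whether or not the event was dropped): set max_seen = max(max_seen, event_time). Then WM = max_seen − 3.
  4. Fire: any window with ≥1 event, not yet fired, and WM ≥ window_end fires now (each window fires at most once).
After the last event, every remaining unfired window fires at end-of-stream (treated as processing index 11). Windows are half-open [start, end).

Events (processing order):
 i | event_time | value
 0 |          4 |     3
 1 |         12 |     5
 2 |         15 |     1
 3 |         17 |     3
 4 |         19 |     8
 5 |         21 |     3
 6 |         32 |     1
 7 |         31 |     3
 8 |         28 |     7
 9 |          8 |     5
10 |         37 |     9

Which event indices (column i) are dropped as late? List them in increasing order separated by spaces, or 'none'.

i=0 t=4 v=3: → [3,11),[0,8); WM=1
i=1 t=12 v=5: → [12,20),[9,17),[6,14); WM=9; [0,8) fires=1
i=2 t=15 v=1: → [15,23),[12,20),[9,17); WM=12; [3,11) fires=1
i=3 t=17 v=3: → [15,23),[12,20); WM=14; [6,14) fires=1
i=4 t=19 v=8: → [18,26),[15,23),[12,20); WM=16
i=5 t=21 v=3: → [21,29),[18,26),[15,23); WM=18; [9,17) fires=2
i=6 t=32 v=1: → [30,38),[27,35); WM=29; [12,20) fires=4 [15,23) fires=3 [18,26) fires=2 [21,29) fires=1
i=7 t=31 v=3: → [30,38),[27,35),[24,32); WM=29
i=8 t=28 v=7: → [27,35),[24,32),[21,29); WM=29
i=9 t=8 v=5: DROP (t<29-2); WM=29
i=10 t=37 v=9: → [36,44),[33,41),[30,38); WM=34; [24,32) fires=2

9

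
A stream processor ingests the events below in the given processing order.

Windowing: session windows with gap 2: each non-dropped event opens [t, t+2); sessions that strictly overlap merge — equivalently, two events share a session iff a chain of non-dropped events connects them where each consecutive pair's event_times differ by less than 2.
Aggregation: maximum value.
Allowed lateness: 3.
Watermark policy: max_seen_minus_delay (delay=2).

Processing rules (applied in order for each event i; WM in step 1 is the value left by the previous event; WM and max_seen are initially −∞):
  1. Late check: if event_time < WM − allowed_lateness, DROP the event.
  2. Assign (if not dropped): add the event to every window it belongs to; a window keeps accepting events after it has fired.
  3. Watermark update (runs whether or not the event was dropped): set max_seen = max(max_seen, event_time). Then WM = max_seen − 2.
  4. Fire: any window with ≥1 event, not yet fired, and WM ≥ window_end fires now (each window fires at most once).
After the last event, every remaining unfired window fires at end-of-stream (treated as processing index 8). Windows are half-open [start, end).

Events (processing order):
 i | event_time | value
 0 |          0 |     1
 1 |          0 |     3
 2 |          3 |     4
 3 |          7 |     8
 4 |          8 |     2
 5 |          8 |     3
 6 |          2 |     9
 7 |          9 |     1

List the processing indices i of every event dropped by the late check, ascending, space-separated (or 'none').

6

i=0 t=0 v=1: → [0,2); WM=-2
i=1 t=0 v=3: → [0,2); WM=-2
i=2 t=3 v=4: → [3,5); WM=1
i=3 t=7 v=8: → [7,9); WM=5
i=4 t=8 v=2: → [7,10); WM=6
i=5 t=8 v=3: → [7,10); WM=6
i=6 t=2 v=9: DROP (t<6-3); WM=6
i=7 t=9 v=1: → [7,11); WM=7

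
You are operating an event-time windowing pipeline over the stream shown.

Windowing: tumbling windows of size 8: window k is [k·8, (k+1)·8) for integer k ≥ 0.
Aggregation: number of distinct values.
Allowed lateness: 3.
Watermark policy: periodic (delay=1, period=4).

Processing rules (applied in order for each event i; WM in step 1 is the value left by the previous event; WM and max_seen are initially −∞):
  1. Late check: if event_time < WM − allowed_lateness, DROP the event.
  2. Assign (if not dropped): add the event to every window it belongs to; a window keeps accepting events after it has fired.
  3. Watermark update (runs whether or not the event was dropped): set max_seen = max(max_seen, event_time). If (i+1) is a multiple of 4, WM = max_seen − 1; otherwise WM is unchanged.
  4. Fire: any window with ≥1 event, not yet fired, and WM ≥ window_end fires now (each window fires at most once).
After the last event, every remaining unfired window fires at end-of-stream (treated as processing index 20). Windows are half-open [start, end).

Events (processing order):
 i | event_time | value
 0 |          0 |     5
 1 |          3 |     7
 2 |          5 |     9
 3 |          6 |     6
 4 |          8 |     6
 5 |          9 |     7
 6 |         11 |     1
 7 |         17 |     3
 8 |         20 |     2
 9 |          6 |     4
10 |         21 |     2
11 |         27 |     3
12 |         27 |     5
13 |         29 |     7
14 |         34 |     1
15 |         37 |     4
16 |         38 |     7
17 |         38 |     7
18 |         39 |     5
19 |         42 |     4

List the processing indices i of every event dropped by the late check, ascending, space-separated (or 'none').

9

i=0 t=0 v=5: → [0,8); WM=−∞
i=1 t=3 v=7: → [0,8); WM=−∞
i=2 t=5 v=9: → [0,8); WM=−∞
i=3 t=6 v=6: → [0,8); WM=5
i=4 t=8 v=6: → [8,16); WM=5
i=5 t=9 v=7: → [8,16); WM=5
i=6 t=11 v=1: → [8,16); WM=5
i=7 t=17 v=3: → [16,24); WM=16; [0,8) fires=4 [8,16) fires=3
i=8 t=20 v=2: → [16,24); WM=16
i=9 t=6 v=4: DROP (t<16-3); WM=16
i=10 t=21 v=2: → [16,24); WM=16
i=11 t=27 v=3: → [24,32); WM=26; [16,24) fires=2
i=12 t=27 v=5: → [24,32); WM=26
i=13 t=29 v=7: → [24,32); WM=26
i=14 t=34 v=1: → [32,40); WM=26
i=15 t=37 v=4: → [32,40); WM=36; [24,32) fires=3
i=16 t=38 v=7: → [32,40); WM=36
i=17 t=38 v=7: → [32,40); WM=36
i=18 t=39 v=5: → [32,40); WM=36
i=19 t=42 v=4: → [40,48); WM=41; [32,40) fires=4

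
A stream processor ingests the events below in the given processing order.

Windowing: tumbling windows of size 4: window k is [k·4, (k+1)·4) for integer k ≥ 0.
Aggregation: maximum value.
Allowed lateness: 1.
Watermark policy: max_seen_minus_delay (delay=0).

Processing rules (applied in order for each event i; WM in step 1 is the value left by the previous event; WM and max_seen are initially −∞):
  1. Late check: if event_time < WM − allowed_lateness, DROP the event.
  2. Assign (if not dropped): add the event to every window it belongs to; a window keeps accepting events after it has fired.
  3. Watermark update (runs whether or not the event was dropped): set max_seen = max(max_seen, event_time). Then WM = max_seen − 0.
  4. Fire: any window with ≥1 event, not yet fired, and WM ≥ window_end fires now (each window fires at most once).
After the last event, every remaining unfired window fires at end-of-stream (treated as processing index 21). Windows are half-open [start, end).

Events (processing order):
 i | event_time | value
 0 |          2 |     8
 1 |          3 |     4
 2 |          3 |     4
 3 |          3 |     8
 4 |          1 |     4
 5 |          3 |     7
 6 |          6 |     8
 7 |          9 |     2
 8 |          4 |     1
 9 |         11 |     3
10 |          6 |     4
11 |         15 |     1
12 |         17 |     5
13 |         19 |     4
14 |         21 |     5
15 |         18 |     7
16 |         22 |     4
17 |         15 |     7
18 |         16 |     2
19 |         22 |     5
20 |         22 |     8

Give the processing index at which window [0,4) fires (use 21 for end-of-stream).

i=0 t=2 v=8: → [0,4); WM=2
i=1 t=3 v=4: → [0,4); WM=3
i=2 t=3 v=4: → [0,4); WM=3
i=3 t=3 v=8: → [0,4); WM=3
i=4 t=1 v=4: DROP (t<3-1); WM=3
i=5 t=3 v=7: → [0,4); WM=3
i=6 t=6 v=8: → [4,8); WM=6; [0,4) fires=8
i=7 t=9 v=2: → [8,12); WM=9; [4,8) fires=8
i=8 t=4 v=1: DROP (t<9-1); WM=9
i=9 t=11 v=3: → [8,12); WM=11
i=10 t=6 v=4: DROP (t<11-1); WM=11
i=11 t=15 v=1: → [12,16); WM=15; [8,12) fires=3
i=12 t=17 v=5: → [16,20); WM=17; [12,16) fires=1
i=13 t=19 v=4: → [16,20); WM=19
i=14 t=21 v=5: → [20,24); WM=21; [16,20) fires=5
i=15 t=18 v=7: DROP (t<21-1); WM=21
i=16 t=22 v=4: → [20,24); WM=22
i=17 t=15 v=7: DROP (t<22-1); WM=22
i=18 t=16 v=2: DROP (t<22-1); WM=22
i=19 t=22 v=5: → [20,24); WM=22
i=20 t=22 v=8: → [20,24); WM=22

6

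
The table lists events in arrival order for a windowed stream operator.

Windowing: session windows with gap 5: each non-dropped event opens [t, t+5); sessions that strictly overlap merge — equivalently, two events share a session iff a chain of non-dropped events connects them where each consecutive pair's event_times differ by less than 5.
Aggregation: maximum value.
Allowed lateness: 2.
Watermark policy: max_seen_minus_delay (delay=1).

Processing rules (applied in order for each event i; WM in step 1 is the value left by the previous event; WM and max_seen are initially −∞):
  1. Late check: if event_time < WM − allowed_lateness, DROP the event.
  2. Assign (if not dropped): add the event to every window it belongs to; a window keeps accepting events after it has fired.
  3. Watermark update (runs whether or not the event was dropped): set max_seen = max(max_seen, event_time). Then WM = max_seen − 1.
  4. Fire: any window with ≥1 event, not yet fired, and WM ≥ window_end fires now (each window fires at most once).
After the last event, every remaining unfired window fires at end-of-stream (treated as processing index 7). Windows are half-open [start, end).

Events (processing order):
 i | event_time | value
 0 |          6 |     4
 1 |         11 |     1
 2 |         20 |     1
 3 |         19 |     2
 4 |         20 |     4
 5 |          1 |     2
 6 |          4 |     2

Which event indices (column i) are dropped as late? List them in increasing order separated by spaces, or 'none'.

i=0 t=6 v=4: → [6,11); WM=5
i=1 t=11 v=1: → [11,16); WM=10
i=2 t=20 v=1: → [20,25); WM=19
i=3 t=19 v=2: → [19,25); WM=19
i=4 t=20 v=4: → [19,25); WM=19
i=5 t=1 v=2: DROP (t<19-2); WM=19
i=6 t=4 v=2: DROP (t<19-2); WM=19

5 6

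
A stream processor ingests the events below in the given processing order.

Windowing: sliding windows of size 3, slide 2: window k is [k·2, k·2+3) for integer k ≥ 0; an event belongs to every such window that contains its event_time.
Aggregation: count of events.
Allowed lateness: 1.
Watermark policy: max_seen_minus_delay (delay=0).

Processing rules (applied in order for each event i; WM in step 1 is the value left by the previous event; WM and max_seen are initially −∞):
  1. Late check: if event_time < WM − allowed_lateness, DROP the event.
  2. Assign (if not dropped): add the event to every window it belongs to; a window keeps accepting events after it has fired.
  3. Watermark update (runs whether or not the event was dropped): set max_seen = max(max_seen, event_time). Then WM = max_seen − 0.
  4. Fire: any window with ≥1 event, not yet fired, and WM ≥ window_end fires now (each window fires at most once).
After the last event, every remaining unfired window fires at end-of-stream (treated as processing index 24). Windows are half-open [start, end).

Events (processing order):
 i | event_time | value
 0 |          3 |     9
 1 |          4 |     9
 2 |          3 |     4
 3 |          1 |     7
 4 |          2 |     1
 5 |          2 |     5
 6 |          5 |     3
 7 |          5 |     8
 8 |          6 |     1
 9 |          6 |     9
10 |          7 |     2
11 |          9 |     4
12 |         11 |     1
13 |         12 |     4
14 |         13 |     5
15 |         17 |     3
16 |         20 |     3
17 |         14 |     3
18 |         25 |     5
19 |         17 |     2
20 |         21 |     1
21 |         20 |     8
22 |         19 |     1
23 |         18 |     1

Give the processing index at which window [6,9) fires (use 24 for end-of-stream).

11

i=0 t=3 v=9: → [2,5); WM=3
i=1 t=4 v=9: → [4,7),[2,5); WM=4
i=2 t=3 v=4: → [2,5); WM=4
i=3 t=1 v=7: DROP (t<4-1); WM=4
i=4 t=2 v=1: DROP (t<4-1); WM=4
i=5 t=2 v=5: DROP (t<4-1); WM=4
i=6 t=5 v=3: → [4,7); WM=5; [2,5) fires=3
i=7 t=5 v=8: → [4,7); WM=5
i=8 t=6 v=1: → [6,9),[4,7); WM=6
i=9 t=6 v=9: → [6,9),[4,7); WM=6
i=10 t=7 v=2: → [6,9); WM=7; [4,7) fires=5
i=11 t=9 v=4: → [8,11); WM=9; [6,9) fires=3
i=12 t=11 v=1: → [10,13); WM=11; [8,11) fires=1
i=13 t=12 v=4: → [12,15),[10,13); WM=12
i=14 t=13 v=5: → [12,15); WM=13; [10,13) fires=2
i=15 t=17 v=3: → [16,19); WM=17; [12,15) fires=2
i=16 t=20 v=3: → [20,23),[18,21); WM=20; [16,19) fires=1
i=17 t=14 v=3: DROP (t<20-1); WM=20
i=18 t=25 v=5: → [24,27); WM=25; [18,21) fires=1 [20,23) fires=1
i=19 t=17 v=2: DROP (t<25-1); WM=25
i=20 t=21 v=1: DROP (t<25-1); WM=25
i=21 t=20 v=8: DROP (t<25-1); WM=25
i=22 t=19 v=1: DROP (t<25-1); WM=25
i=23 t=18 v=1: DROP (t<25-1); WM=25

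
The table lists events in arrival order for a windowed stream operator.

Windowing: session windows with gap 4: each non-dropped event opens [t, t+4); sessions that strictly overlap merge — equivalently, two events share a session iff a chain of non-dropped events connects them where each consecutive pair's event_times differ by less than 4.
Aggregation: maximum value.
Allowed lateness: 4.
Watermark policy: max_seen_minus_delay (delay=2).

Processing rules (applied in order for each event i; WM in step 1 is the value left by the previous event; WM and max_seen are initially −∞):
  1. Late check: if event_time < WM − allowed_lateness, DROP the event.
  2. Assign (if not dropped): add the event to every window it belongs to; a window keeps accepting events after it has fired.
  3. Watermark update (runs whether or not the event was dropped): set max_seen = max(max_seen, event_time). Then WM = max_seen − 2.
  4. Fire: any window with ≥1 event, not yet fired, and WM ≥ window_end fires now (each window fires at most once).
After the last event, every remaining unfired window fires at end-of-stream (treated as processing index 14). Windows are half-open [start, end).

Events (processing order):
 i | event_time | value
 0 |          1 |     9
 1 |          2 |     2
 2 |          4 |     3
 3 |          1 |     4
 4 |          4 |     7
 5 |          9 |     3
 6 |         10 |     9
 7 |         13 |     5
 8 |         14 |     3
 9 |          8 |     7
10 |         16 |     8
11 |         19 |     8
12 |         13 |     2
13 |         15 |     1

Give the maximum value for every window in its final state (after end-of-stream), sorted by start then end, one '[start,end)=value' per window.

[1,8)=9 [8,23)=9

i=0 t=1 v=9: → [1,5); WM=-1
i=1 t=2 v=2: → [1,6); WM=0
i=2 t=4 v=3: → [1,8); WM=2
i=3 t=1 v=4: → [1,8); WM=2
i=4 t=4 v=7: → [1,8); WM=2
i=5 t=9 v=3: → [9,13); WM=7
i=6 t=10 v=9: → [9,14); WM=8
i=7 t=13 v=5: → [9,17); WM=11
i=8 t=14 v=3: → [9,18); WM=12
i=9 t=8 v=7: → [8,18); WM=12
i=10 t=16 v=8: → [8,20); WM=14
i=11 t=19 v=8: → [8,23); WM=17
i=12 t=13 v=2: → [8,23); WM=17
i=13 t=15 v=1: → [8,23); WM=17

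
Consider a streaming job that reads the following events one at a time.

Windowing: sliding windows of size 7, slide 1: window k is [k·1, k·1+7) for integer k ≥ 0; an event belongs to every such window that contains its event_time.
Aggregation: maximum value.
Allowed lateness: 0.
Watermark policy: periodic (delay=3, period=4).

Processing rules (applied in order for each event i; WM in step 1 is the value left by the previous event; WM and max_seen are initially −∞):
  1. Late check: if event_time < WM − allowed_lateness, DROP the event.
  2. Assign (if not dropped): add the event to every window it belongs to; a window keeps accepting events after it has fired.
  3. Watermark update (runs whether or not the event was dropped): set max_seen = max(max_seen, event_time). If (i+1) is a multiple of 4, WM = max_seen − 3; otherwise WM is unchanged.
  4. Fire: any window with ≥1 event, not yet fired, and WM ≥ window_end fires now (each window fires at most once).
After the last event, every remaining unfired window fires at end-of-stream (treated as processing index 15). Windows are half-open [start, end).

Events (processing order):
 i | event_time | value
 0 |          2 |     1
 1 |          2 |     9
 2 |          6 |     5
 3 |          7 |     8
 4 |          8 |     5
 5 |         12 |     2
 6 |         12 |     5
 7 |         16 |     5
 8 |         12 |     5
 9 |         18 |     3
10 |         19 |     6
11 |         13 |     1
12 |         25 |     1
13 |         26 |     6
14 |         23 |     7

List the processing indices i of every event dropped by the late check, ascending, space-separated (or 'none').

8

i=0 t=2 v=1: → [2,9),[1,8),[0,7); WM=−∞
i=1 t=2 v=9: → [2,9),[1,8),[0,7); WM=−∞
i=2 t=6 v=5: → [6,13),[5,12),[4,11),[3,10),[2,9),[1,8),[0,7); WM=−∞
i=3 t=7 v=8: → [7,14),[6,13),[5,12),[4,11),[3,10),[2,9),[1,8); WM=4
i=4 t=8 v=5: → [8,15),[7,14),[6,13),[5,12),[4,11),[3,10),[2,9); WM=4
i=5 t=12 v=2: → [12,19),[11,18),[10,17),[9,16),[8,15),[7,14),[6,13); WM=4
i=6 t=12 v=5: → [12,19),[11,18),[10,17),[9,16),[8,15),[7,14),[6,13); WM=4
i=7 t=16 v=5: → [16,23),[15,22),[14,21),[13,20),[12,19),[11,18),[10,17); WM=13; [0,7) fires=9 [1,8) fires=9 [2,9) fires=9 [3,10) fires=8 [4,11) fires=8 [5,12) fires=8 [6,13) fires=8
i=8 t=12 v=5: DROP (t<13-0); WM=13
i=9 t=18 v=3: → [18,25),[17,24),[16,23),[15,22),[14,21),[13,20),[12,19); WM=13
i=10 t=19 v=6: → [19,26),[18,25),[17,24),[16,23),[15,22),[14,21),[13,20); WM=13
i=11 t=13 v=1: → [13,20),[12,19),[11,18),[10,17),[9,16),[8,15),[7,14); WM=16; [7,14) fires=8 [8,15) fires=5 [9,16) fires=5
i=12 t=25 v=1: → [25,32),[24,31),[23,30),[22,29),[21,28),[20,27),[19,26); WM=16
i=13 t=26 v=6: → [26,33),[25,32),[24,31),[23,30),[22,29),[21,28),[20,27); WM=16
i=14 t=23 v=7: → [23,30),[22,29),[21,28),[20,27),[19,26),[18,25),[17,24); WM=16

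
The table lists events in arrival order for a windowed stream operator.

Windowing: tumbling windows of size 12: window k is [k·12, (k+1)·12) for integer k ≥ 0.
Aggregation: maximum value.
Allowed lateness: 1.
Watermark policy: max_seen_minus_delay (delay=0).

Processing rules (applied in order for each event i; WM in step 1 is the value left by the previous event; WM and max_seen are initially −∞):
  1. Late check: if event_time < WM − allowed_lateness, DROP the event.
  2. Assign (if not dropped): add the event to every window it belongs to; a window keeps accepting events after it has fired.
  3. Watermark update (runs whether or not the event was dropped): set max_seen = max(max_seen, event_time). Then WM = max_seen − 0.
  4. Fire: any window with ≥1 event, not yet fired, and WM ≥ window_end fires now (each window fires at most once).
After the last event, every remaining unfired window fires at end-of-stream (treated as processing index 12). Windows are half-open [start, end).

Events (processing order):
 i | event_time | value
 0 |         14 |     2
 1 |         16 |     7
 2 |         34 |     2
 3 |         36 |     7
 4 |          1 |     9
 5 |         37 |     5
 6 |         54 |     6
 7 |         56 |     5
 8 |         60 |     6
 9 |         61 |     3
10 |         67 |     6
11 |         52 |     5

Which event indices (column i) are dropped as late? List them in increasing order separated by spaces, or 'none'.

i=0 t=14 v=2: → [12,24); WM=14
i=1 t=16 v=7: → [12,24); WM=16
i=2 t=34 v=2: → [24,36); WM=34; [12,24) fires=7
i=3 t=36 v=7: → [36,48); WM=36; [24,36) fires=2
i=4 t=1 v=9: DROP (t<36-1); WM=36
i=5 t=37 v=5: → [36,48); WM=37
i=6 t=54 v=6: → [48,60); WM=54; [36,48) fires=7
i=7 t=56 v=5: → [48,60); WM=56
i=8 t=60 v=6: → [60,72); WM=60; [48,60) fires=6
i=9 t=61 v=3: → [60,72); WM=61
i=10 t=67 v=6: → [60,72); WM=67
i=11 t=52 v=5: DROP (t<67-1); WM=67

4 11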